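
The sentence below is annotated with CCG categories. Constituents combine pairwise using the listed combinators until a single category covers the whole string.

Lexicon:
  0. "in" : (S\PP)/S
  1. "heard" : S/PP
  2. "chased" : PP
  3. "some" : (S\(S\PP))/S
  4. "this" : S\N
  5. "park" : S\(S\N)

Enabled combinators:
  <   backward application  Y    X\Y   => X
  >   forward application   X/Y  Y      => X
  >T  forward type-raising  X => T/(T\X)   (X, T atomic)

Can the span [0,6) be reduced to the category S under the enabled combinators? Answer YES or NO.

YES

[0,6] S   <
  [0,3] S\PP   >
    [0,1] "in" : (S\PP)/S
    [1,3] S   >
      [1,2] "heard" : S/PP
      [2,3] "chased" : PP
  [3,6] S\(S\PP)   >
    [3,4] "some" : (S\(S\PP))/S
    [4,6] S   <
      [4,5] "this" : S\N
      [5,6] "park" : S\(S\N)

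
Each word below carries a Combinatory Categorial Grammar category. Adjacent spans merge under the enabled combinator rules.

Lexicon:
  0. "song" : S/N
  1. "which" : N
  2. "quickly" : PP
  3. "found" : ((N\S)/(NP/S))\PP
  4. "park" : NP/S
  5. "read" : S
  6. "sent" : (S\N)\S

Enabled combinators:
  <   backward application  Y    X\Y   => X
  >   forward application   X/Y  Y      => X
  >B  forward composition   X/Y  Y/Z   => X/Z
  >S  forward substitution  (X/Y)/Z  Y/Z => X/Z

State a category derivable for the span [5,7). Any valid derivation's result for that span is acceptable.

[0,7] S   <
  [0,5] N   <
    [0,2] S   >
      [0,1] "song" : S/N
      [1,2] "which" : N
    [2,5] N\S   >
      [2,4] (N\S)/(NP/S)   <
        [2,3] "quickly" : PP
        [3,4] "found" : ((N\S)/(NP/S))\PP
      [4,5] "park" : NP/S
  [5,7] S\N   <
    [5,6] "read" : S
    [6,7] "sent" : (S\N)\S

S\N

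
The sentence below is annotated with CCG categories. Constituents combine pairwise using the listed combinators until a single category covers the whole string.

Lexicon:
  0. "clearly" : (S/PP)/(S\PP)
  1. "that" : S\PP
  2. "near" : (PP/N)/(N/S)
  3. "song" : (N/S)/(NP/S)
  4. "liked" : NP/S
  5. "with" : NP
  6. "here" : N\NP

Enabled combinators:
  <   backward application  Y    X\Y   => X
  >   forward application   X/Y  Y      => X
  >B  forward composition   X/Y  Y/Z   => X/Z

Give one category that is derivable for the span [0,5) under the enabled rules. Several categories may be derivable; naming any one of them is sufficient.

S/N

[0,7] S   >
  [0,5] S/N   >B
    [0,2] S/PP   >
      [0,1] "clearly" : (S/PP)/(S\PP)
      [1,2] "that" : S\PP
    [2,5] PP/N   >
      [2,3] "near" : (PP/N)/(N/S)
      [3,5] N/S   >
        [3,4] "song" : (N/S)/(NP/S)
        [4,5] "liked" : NP/S
  [5,7] N   <
    [5,6] "with" : NP
    [6,7] "here" : N\NP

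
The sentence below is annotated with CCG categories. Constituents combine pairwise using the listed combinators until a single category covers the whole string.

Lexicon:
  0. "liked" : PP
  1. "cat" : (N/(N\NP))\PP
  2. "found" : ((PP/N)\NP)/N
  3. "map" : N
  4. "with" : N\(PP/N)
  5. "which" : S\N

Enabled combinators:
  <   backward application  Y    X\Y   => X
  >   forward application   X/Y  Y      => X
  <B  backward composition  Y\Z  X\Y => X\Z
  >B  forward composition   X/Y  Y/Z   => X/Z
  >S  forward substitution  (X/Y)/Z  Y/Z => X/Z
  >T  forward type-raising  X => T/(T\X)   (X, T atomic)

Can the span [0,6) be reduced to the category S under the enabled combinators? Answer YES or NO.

YES

[0,6] S   <
  [0,5] N   >
    [0,2] N/(N\NP)   <
      [0,1] "liked" : PP
      [1,2] "cat" : (N/(N\NP))\PP
    [2,5] N\NP   <B
      [2,4] (PP/N)\NP   >
        [2,3] "found" : ((PP/N)\NP)/N
        [3,4] "map" : N
      [4,5] "with" : N\(PP/N)
  [5,6] "which" : S\N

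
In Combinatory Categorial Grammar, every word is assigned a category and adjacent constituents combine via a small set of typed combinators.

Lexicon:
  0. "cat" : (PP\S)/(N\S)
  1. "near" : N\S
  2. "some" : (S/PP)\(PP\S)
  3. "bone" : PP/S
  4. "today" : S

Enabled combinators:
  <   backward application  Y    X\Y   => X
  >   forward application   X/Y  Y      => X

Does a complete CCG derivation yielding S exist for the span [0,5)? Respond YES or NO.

[0,5] S   >
  [0,3] S/PP   <
    [0,2] PP\S   >
      [0,1] "cat" : (PP\S)/(N\S)
      [1,2] "near" : N\S
    [2,3] "some" : (S/PP)\(PP\S)
  [3,5] PP   >
    [3,4] "bone" : PP/S
    [4,5] "today" : S

YES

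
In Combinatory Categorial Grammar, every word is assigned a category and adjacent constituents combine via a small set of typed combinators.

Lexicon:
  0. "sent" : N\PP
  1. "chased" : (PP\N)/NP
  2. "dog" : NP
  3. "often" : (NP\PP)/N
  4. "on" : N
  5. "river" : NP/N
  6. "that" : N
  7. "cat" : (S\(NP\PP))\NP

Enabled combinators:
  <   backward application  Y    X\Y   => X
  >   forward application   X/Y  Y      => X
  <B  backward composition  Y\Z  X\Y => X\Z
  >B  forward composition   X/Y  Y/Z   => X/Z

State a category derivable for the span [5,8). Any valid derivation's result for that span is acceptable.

S\(NP\PP)

[0,8] S   <
  [0,5] NP\PP   <B
    [0,3] PP\PP   <B
      [0,1] "sent" : N\PP
      [1,3] PP\N   >
        [1,2] "chased" : (PP\N)/NP
        [2,3] "dog" : NP
    [3,5] NP\PP   >
      [3,4] "often" : (NP\PP)/N
      [4,5] "on" : N
  [5,8] S\(NP\PP)   <
    [5,7] NP   >
      [5,6] "river" : NP/N
      [6,7] "that" : N
    [7,8] "cat" : (S\(NP\PP))\NP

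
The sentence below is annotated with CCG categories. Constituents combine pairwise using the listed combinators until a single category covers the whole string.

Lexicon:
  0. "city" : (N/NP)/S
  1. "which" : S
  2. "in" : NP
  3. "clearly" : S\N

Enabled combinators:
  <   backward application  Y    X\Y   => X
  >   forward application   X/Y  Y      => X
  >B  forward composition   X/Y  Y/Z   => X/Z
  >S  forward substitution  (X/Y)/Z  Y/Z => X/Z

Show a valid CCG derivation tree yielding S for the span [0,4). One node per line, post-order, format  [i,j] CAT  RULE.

[0,4] S   <
  [0,3] N   >
    [0,2] N/NP   >
      [0,1] "city" : (N/NP)/S
      [1,2] "which" : S
    [2,3] "in" : NP
  [3,4] "clearly" : S\N

[0,1] (N/NP)/S  lex  "city"
[1,2] S  lex  "which"
[0,2] N/NP  >  k=1
[2,3] NP  lex  "in"
[0,3] N  >  k=2
[3,4] S\N  lex  "clearly"
[0,4] S  <  k=3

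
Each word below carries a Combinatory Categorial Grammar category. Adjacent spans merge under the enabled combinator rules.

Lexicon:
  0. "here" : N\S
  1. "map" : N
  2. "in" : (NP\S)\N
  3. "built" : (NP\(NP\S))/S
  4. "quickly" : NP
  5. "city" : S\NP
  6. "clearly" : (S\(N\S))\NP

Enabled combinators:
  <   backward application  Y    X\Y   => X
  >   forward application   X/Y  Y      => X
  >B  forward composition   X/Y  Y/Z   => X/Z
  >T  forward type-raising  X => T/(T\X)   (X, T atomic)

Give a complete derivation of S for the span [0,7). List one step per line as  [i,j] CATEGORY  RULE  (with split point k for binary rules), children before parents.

[0,1] N\S  lex  "here"
[1,2] N  lex  "map"
[2,3] (NP\S)\N  lex  "in"
[1,3] NP\S  <  k=2
[3,4] (NP\(NP\S))/S  lex  "built"
[4,5] NP  lex  "quickly"
[5,6] S\NP  lex  "city"
[4,6] S  <  k=5
[3,6] NP\(NP\S)  >  k=4
[1,6] NP  <  k=3
[6,7] (S\(N\S))\NP  lex  "clearly"
[1,7] S\(N\S)  <  k=6
[0,7] S  <  k=1

[0,7] S   <
  [0,1] "here" : N\S
  [1,7] S\(N\S)   <
    [1,6] NP   <
      [1,3] NP\S   <
        [1,2] "map" : N
        [2,3] "in" : (NP\S)\N
      [3,6] NP\(NP\S)   >
        [3,4] "built" : (NP\(NP\S))/S
        [4,6] S   <
          [4,5] "quickly" : NP
          [5,6] "city" : S\NP
    [6,7] "clearly" : (S\(N\S))\NP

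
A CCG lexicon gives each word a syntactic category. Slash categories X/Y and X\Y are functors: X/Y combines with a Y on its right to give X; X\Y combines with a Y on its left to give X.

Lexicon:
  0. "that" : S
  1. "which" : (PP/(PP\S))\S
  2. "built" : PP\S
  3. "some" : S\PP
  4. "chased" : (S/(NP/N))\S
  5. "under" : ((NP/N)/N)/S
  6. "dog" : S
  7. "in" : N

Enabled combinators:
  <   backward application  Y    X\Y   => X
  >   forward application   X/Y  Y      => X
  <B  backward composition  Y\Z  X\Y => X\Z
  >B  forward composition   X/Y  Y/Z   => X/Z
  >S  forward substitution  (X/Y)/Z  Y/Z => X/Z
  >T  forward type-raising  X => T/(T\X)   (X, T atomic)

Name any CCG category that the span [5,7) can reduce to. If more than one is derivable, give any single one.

(NP/N)/N

[0,8] S   >
  [0,5] S/(NP/N)   <
    [0,4] S   <
      [0,3] PP   >
        [0,2] PP/(PP\S)   <
          [0,1] "that" : S
          [1,2] "which" : (PP/(PP\S))\S
        [2,3] "built" : PP\S
      [3,4] "some" : S\PP
    [4,5] "chased" : (S/(NP/N))\S
  [5,8] NP/N   >
    [5,7] (NP/N)/N   >
      [5,6] "under" : ((NP/N)/N)/S
      [6,7] "dog" : S
    [7,8] "in" : N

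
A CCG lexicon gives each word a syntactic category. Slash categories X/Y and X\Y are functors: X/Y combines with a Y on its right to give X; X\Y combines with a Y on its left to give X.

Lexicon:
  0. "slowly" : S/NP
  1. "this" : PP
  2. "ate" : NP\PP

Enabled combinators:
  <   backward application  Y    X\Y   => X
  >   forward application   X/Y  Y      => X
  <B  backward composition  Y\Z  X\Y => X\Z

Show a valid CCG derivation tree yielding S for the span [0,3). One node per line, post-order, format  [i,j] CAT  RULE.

[0,1] S/NP  lex  "slowly"
[1,2] PP  lex  "this"
[2,3] NP\PP  lex  "ate"
[1,3] NP  <  k=2
[0,3] S  >  k=1

[0,3] S   >
  [0,1] "slowly" : S/NP
  [1,3] NP   <
    [1,2] "this" : PP
    [2,3] "ate" : NP\PP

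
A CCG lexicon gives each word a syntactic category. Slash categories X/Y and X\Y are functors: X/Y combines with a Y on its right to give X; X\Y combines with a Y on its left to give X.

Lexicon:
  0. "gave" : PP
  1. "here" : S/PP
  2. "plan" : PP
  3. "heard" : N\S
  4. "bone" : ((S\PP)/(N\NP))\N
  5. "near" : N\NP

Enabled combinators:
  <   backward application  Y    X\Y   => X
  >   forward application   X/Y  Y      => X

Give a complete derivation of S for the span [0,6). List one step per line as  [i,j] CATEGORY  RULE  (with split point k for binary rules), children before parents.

[0,1] PP  lex  "gave"
[1,2] S/PP  lex  "here"
[2,3] PP  lex  "plan"
[1,3] S  >  k=2
[3,4] N\S  lex  "heard"
[1,4] N  <  k=3
[4,5] ((S\PP)/(N\NP))\N  lex  "bone"
[1,5] (S\PP)/(N\NP)  <  k=4
[5,6] N\NP  lex  "near"
[1,6] S\PP  >  k=5
[0,6] S  <  k=1

[0,6] S   <
  [0,1] "gave" : PP
  [1,6] S\PP   >
    [1,5] (S\PP)/(N\NP)   <
      [1,4] N   <
        [1,3] S   >
          [1,2] "here" : S/PP
          [2,3] "plan" : PP
        [3,4] "heard" : N\S
      [4,5] "bone" : ((S\PP)/(N\NP))\N
    [5,6] "near" : N\NP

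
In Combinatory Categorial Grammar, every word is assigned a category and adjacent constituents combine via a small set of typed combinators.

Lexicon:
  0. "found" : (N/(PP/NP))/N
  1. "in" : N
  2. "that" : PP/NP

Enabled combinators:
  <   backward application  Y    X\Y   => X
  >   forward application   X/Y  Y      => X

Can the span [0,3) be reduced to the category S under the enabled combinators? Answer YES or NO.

(N/(PP/NP))/N N PP/NP
CKY chart[0,3] = {N}; S ∉ chart

NO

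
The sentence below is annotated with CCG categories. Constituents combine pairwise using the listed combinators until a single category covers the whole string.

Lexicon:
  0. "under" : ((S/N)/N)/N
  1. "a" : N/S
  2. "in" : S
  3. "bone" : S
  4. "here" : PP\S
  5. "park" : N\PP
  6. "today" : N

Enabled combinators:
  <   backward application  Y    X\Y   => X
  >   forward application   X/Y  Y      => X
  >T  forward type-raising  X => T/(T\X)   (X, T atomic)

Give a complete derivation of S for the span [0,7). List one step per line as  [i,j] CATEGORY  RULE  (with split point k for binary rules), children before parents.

[0,1] ((S/N)/N)/N  lex  "under"
[1,2] N/S  lex  "a"
[2,3] S  lex  "in"
[1,3] N  >  k=2
[0,3] (S/N)/N  >  k=1
[3,4] S  lex  "bone"
[3,4] PP/(PP\S)  >T
[4,5] PP\S  lex  "here"
[3,5] PP  >  k=4
[5,6] N\PP  lex  "park"
[3,6] N  <  k=5
[0,6] S/N  >  k=3
[6,7] N  lex  "today"
[0,7] S  >  k=6

[0,7] S   >
  [0,6] S/N   >
    [0,3] (S/N)/N   >
      [0,1] "under" : ((S/N)/N)/N
      [1,3] N   >
        [1,2] "a" : N/S
        [2,3] "in" : S
    [3,6] N   <
      [3,5] PP   >
        [3,4] PP/(PP\S)   >T
          [3,4] "bone" : S
        [4,5] "here" : PP\S
      [5,6] "park" : N\PP
  [6,7] "today" : N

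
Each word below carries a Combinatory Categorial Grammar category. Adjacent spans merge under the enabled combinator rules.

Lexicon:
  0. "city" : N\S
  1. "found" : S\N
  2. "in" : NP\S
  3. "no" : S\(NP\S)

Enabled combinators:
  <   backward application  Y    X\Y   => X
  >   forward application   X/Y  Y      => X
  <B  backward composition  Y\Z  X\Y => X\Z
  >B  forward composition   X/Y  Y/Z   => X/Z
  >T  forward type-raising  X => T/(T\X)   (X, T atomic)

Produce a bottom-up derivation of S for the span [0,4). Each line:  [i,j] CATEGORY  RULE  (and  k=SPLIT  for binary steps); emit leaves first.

[0,1] N\S  lex  "city"
[1,2] S\N  lex  "found"
[0,2] S\S  <B  k=1
[2,3] NP\S  lex  "in"
[0,3] NP\S  <B  k=2
[3,4] S\(NP\S)  lex  "no"
[0,4] S  <  k=3

[0,4] S   <
  [0,3] NP\S   <B
    [0,2] S\S   <B
      [0,1] "city" : N\S
      [1,2] "found" : S\N
    [2,3] "in" : NP\S
  [3,4] "no" : S\(NP\S)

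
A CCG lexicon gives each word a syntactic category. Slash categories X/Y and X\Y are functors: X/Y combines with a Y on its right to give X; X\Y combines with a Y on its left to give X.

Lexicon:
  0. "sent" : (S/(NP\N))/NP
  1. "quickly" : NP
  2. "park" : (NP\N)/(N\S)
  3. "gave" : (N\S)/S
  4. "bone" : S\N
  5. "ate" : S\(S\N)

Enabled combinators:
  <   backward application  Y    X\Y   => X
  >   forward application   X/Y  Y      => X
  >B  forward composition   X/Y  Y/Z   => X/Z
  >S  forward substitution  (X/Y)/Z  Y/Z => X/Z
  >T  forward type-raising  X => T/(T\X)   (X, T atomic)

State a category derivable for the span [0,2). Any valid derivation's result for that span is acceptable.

[0,6] S   >
  [0,2] S/(NP\N)   >
    [0,1] "sent" : (S/(NP\N))/NP
    [1,2] "quickly" : NP
  [2,6] NP\N   >
    [2,3] "park" : (NP\N)/(N\S)
    [3,6] N\S   >
      [3,4] "gave" : (N\S)/S
      [4,6] S   <
        [4,5] "bone" : S\N
        [5,6] "ate" : S\(S\N)

S/(NP\N)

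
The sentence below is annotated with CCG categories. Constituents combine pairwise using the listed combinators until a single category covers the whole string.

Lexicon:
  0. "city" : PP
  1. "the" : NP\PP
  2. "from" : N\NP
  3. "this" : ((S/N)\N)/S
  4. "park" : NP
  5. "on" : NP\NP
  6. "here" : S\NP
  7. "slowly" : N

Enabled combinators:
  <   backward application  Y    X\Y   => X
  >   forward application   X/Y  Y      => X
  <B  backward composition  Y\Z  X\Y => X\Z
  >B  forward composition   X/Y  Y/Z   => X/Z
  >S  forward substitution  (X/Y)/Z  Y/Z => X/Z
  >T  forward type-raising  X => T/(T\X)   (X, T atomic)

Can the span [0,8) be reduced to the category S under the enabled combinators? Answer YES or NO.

YES

[0,8] S   >
  [0,7] S/N   <
    [0,3] N   <
      [0,1] "city" : PP
      [1,3] N\PP   <B
        [1,2] "the" : NP\PP
        [2,3] "from" : N\NP
    [3,7] (S/N)\N   >
      [3,4] "this" : ((S/N)\N)/S
      [4,7] S   <
        [4,5] "park" : NP
        [5,7] S\NP   <B
          [5,6] "on" : NP\NP
          [6,7] "here" : S\NP
  [7,8] "slowly" : N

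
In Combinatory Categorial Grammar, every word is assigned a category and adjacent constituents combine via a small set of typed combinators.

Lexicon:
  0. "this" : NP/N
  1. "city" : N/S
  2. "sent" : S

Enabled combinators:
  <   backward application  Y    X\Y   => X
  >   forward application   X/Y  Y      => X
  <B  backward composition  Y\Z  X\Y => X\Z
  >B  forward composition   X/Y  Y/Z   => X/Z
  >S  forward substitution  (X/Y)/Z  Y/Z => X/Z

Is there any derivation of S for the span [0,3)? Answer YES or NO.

NO

NP/N N/S S
CKY chart[0,3] = {NP}; S ∉ chart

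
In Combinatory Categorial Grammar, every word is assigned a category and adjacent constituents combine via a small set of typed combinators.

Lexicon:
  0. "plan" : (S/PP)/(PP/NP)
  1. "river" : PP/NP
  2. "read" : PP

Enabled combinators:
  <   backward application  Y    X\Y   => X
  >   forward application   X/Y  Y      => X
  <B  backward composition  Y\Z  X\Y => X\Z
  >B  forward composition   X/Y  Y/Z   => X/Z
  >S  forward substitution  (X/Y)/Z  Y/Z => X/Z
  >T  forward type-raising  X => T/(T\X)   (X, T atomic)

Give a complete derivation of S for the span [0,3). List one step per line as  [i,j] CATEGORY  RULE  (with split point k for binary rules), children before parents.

[0,1] (S/PP)/(PP/NP)  lex  "plan"
[1,2] PP/NP  lex  "river"
[0,2] S/PP  >  k=1
[2,3] PP  lex  "read"
[0,3] S  >  k=2

[0,3] S   >
  [0,2] S/PP   >
    [0,1] "plan" : (S/PP)/(PP/NP)
    [1,2] "river" : PP/NP
  [2,3] "read" : PP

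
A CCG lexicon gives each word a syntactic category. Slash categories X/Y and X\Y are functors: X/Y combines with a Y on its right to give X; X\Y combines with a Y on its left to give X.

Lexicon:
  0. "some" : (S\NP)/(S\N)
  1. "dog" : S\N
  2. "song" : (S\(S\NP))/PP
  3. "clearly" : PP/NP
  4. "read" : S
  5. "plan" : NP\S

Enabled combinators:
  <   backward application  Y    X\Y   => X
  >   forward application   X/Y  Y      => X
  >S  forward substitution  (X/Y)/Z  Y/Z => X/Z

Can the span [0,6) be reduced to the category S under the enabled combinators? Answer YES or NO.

YES

[0,6] S   <
  [0,2] S\NP   >
    [0,1] "some" : (S\NP)/(S\N)
    [1,2] "dog" : S\N
  [2,6] S\(S\NP)   >
    [2,3] "song" : (S\(S\NP))/PP
    [3,6] PP   >
      [3,4] "clearly" : PP/NP
      [4,6] NP   <
        [4,5] "read" : S
        [5,6] "plan" : NP\S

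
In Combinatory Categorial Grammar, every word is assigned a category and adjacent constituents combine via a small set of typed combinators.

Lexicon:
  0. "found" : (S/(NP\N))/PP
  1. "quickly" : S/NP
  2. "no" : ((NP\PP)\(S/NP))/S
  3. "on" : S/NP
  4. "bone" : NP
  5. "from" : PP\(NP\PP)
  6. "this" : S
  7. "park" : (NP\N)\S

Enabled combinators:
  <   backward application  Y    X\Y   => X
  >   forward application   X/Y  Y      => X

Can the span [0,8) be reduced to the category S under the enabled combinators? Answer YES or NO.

[0,8] S   >
  [0,6] S/(NP\N)   >
    [0,1] "found" : (S/(NP\N))/PP
    [1,6] PP   <
      [1,5] NP\PP   <
        [1,2] "quickly" : S/NP
        [2,5] (NP\PP)\(S/NP)   >
          [2,3] "no" : ((NP\PP)\(S/NP))/S
          [3,5] S   >
            [3,4] "on" : S/NP
            [4,5] "bone" : NP
      [5,6] "from" : PP\(NP\PP)
  [6,8] NP\N   <
    [6,7] "this" : S
    [7,8] "park" : (NP\N)\S

YES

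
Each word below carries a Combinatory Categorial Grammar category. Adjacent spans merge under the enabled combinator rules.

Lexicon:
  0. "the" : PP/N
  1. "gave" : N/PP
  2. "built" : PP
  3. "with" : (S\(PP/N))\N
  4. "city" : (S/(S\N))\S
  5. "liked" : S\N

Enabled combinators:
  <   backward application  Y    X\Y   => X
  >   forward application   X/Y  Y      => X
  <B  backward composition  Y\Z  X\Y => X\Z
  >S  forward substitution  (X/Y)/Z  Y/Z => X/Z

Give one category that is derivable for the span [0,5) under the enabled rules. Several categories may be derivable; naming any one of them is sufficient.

S/(S\N)

[0,6] S   >
  [0,5] S/(S\N)   <
    [0,4] S   <
      [0,1] "the" : PP/N
      [1,4] S\(PP/N)   <
        [1,3] N   >
          [1,2] "gave" : N/PP
          [2,3] "built" : PP
        [3,4] "with" : (S\(PP/N))\N
    [4,5] "city" : (S/(S\N))\S
  [5,6] "liked" : S\N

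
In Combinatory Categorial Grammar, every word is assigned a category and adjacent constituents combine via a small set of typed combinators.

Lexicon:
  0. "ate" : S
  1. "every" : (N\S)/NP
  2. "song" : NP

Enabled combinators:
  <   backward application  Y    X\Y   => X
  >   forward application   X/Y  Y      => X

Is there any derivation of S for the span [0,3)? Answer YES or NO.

NO

S (N\S)/NP NP
CKY chart[0,3] = {N}; S ∉ chart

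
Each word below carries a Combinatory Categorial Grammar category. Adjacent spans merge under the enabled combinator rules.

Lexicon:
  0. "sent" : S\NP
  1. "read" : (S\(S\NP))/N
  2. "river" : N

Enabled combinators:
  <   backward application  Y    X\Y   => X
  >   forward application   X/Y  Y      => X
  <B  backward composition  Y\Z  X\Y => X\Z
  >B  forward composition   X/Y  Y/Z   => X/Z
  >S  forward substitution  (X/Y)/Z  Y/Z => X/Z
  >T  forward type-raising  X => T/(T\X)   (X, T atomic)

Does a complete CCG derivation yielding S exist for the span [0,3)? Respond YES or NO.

[0,3] S   <
  [0,1] "sent" : S\NP
  [1,3] S\(S\NP)   >
    [1,2] "read" : (S\(S\NP))/N
    [2,3] "river" : N

YES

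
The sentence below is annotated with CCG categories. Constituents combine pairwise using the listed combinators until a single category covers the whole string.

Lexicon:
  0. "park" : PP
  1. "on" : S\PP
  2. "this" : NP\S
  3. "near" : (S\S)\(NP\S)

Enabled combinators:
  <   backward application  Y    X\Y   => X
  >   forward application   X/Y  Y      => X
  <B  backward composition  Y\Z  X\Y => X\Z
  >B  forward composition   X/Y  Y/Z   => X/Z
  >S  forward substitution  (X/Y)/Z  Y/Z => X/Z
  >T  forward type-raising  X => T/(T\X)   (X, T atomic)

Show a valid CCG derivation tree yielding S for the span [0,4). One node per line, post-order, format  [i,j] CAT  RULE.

[0,1] PP  lex  "park"
[1,2] S\PP  lex  "on"
[2,3] NP\S  lex  "this"
[3,4] (S\S)\(NP\S)  lex  "near"
[2,4] S\S  <  k=3
[1,4] S\PP  <B  k=2
[0,4] S  <  k=1

[0,4] S   <
  [0,1] "park" : PP
  [1,4] S\PP   <B
    [1,2] "on" : S\PP
    [2,4] S\S   <
      [2,3] "this" : NP\S
      [3,4] "near" : (S\S)\(NP\S)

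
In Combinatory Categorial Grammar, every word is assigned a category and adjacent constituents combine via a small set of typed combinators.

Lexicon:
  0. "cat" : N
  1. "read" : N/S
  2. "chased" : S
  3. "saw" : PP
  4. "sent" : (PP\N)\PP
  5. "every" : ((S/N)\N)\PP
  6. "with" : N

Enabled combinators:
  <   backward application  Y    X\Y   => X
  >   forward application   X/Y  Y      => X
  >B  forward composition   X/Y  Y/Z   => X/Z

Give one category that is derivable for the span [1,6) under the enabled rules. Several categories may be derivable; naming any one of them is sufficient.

[0,7] S   >
  [0,6] S/N   <
    [0,1] "cat" : N
    [1,6] (S/N)\N   <
      [1,5] PP   <
        [1,3] N   >
          [1,2] "read" : N/S
          [2,3] "chased" : S
        [3,5] PP\N   <
          [3,4] "saw" : PP
          [4,5] "sent" : (PP\N)\PP
      [5,6] "every" : ((S/N)\N)\PP
  [6,7] "with" : N

(S/N)\N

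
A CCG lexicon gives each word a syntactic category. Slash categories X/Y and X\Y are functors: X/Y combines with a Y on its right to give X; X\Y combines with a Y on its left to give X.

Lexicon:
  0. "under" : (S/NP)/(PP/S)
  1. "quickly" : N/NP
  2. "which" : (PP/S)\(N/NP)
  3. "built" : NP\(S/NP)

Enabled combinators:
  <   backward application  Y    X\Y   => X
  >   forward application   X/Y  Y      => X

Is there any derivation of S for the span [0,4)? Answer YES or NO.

(S/NP)/(PP/S) N/NP (PP/S)\(N/NP) NP\(S/NP)
CKY chart[0,4] = {NP}; S ∉ chart

NO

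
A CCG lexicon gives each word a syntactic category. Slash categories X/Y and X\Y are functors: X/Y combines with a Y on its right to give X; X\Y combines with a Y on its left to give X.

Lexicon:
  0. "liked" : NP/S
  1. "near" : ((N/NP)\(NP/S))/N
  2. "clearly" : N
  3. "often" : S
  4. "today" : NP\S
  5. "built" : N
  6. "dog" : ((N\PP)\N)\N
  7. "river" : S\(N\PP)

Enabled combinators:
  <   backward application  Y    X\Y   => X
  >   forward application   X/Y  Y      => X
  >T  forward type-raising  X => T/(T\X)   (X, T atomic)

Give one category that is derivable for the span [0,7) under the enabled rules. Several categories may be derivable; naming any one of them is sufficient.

N\PP

[0,8] S   <
  [0,7] N\PP   <
    [0,5] N   >
      [0,3] N/NP   <
        [0,1] "liked" : NP/S
        [1,3] (N/NP)\(NP/S)   >
          [1,2] "near" : ((N/NP)\(NP/S))/N
          [2,3] "clearly" : N
      [3,5] NP   <
        [3,4] "often" : S
        [4,5] "today" : NP\S
    [5,7] (N\PP)\N   <
      [5,6] "built" : N
      [6,7] "dog" : ((N\PP)\N)\N
  [7,8] "river" : S\(N\PP)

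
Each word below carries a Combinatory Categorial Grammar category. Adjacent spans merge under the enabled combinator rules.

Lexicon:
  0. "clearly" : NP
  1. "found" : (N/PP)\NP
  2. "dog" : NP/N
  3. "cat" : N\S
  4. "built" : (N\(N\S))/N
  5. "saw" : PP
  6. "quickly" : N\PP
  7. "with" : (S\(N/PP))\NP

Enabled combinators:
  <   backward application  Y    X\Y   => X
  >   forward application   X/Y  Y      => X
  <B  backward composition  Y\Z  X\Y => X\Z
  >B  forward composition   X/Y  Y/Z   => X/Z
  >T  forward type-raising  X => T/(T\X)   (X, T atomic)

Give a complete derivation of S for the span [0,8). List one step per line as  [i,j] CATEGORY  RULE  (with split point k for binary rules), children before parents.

[0,1] NP  lex  "clearly"
[1,2] (N/PP)\NP  lex  "found"
[0,2] N/PP  <  k=1
[2,3] NP/N  lex  "dog"
[3,4] N\S  lex  "cat"
[4,5] (N\(N\S))/N  lex  "built"
[5,6] PP  lex  "saw"
[5,6] N/(N\PP)  >T
[6,7] N\PP  lex  "quickly"
[5,7] N  >  k=6
[4,7] N\(N\S)  >  k=5
[3,7] N  <  k=4
[2,7] NP  >  k=3
[7,8] (S\(N/PP))\NP  lex  "with"
[2,8] S\(N/PP)  <  k=7
[0,8] S  <  k=2

[0,8] S   <
  [0,2] N/PP   <
    [0,1] "clearly" : NP
    [1,2] "found" : (N/PP)\NP
  [2,8] S\(N/PP)   <
    [2,7] NP   >
      [2,3] "dog" : NP/N
      [3,7] N   <
        [3,4] "cat" : N\S
        [4,7] N\(N\S)   >
          [4,5] "built" : (N\(N\S))/N
          [5,7] N   >
            [5,6] N/(N\PP)   >T
              [5,6] "saw" : PP
            [6,7] "quickly" : N\PP
    [7,8] "with" : (S\(N/PP))\NP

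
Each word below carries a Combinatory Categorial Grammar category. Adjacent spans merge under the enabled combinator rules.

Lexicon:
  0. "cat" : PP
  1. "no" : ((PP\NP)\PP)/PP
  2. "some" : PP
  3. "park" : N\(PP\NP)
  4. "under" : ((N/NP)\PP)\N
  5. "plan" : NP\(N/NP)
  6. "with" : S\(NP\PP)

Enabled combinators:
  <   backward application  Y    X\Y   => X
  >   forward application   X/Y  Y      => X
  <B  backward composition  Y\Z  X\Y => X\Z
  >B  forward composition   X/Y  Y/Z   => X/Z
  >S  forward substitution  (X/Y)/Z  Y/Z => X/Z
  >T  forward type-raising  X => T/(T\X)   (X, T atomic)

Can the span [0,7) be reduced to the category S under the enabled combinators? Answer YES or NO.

[0,7] S   <
  [0,6] NP\PP   <B
    [0,5] (N/NP)\PP   <
      [0,4] N   <
        [0,1] "cat" : PP
        [1,4] N\PP   <B
          [1,3] (PP\NP)\PP   >
            [1,2] "no" : ((PP\NP)\PP)/PP
            [2,3] "some" : PP
          [3,4] "park" : N\(PP\NP)
      [4,5] "under" : ((N/NP)\PP)\N
    [5,6] "plan" : NP\(N/NP)
  [6,7] "with" : S\(NP\PP)

YES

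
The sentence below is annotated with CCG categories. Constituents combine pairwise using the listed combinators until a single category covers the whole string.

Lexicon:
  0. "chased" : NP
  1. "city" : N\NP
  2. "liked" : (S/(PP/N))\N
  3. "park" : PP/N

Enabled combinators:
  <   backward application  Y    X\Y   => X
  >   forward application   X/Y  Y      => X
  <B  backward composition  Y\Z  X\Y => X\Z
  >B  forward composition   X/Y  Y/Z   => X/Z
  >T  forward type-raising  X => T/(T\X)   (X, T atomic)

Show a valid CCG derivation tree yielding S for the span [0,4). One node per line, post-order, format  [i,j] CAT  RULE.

[0,4] S   >
  [0,3] S/(PP/N)   <
    [0,2] N   <
      [0,1] "chased" : NP
      [1,2] "city" : N\NP
    [2,3] "liked" : (S/(PP/N))\N
  [3,4] "park" : PP/N

[0,1] NP  lex  "chased"
[1,2] N\NP  lex  "city"
[0,2] N  <  k=1
[2,3] (S/(PP/N))\N  lex  "liked"
[0,3] S/(PP/N)  <  k=2
[3,4] PP/N  lex  "park"
[0,4] S  >  k=3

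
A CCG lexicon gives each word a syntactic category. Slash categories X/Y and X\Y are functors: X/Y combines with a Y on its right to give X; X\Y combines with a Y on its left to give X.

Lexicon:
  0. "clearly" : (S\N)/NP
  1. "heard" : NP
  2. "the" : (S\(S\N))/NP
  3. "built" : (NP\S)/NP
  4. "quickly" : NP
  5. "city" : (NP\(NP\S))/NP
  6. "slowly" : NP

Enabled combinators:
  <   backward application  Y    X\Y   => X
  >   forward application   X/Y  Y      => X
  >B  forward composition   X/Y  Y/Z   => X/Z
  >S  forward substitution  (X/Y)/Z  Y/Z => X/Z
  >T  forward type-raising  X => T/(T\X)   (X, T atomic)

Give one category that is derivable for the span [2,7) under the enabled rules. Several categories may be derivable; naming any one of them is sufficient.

[0,7] S   <
  [0,2] S\N   >
    [0,1] "clearly" : (S\N)/NP
    [1,2] "heard" : NP
  [2,7] S\(S\N)   >
    [2,3] "the" : (S\(S\N))/NP
    [3,7] NP   <
      [3,5] NP\S   >
        [3,4] "built" : (NP\S)/NP
        [4,5] "quickly" : NP
      [5,7] NP\(NP\S)   >
        [5,6] "city" : (NP\(NP\S))/NP
        [6,7] "slowly" : NP

S\(S\N)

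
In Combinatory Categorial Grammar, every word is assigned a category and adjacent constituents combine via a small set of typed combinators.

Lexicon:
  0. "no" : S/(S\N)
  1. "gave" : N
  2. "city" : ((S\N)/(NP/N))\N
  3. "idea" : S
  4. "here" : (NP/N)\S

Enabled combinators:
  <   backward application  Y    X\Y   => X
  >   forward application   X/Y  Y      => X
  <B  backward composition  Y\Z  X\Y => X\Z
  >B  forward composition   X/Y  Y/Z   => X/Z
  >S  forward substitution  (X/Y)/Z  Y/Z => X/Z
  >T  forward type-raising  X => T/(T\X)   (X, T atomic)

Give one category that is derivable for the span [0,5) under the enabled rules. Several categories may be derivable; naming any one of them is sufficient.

[0,5] S   >
  [0,1] "no" : S/(S\N)
  [1,5] S\N   >
    [1,3] (S\N)/(NP/N)   <
      [1,2] "gave" : N
      [2,3] "city" : ((S\N)/(NP/N))\N
    [3,5] NP/N   <
      [3,4] "idea" : S
      [4,5] "here" : (NP/N)\S

S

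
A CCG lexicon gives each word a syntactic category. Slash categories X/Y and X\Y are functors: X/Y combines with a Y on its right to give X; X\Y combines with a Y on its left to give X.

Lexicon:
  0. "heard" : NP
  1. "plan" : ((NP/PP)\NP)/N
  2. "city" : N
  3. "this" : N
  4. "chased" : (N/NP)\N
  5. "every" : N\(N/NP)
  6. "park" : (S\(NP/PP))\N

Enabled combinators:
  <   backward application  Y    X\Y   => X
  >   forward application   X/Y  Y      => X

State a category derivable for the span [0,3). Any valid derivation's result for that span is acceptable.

NP/PP

[0,7] S   <
  [0,3] NP/PP   <
    [0,1] "heard" : NP
    [1,3] (NP/PP)\NP   >
      [1,2] "plan" : ((NP/PP)\NP)/N
      [2,3] "city" : N
  [3,7] S\(NP/PP)   <
    [3,6] N   <
      [3,5] N/NP   <
        [3,4] "this" : N
        [4,5] "chased" : (N/NP)\N
      [5,6] "every" : N\(N/NP)
    [6,7] "park" : (S\(NP/PP))\N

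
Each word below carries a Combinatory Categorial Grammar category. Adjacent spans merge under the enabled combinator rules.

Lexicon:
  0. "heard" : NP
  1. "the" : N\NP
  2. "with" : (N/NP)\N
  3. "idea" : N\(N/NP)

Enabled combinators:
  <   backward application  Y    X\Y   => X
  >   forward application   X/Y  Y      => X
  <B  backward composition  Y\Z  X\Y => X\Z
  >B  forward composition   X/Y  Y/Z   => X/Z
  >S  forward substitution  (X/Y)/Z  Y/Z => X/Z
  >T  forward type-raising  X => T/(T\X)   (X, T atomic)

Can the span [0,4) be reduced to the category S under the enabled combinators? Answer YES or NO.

NP N\NP (N/NP)\N N\(N/NP)
CKY chart[0,4] = {N, N/(N\N), NP/(NP\N), PP/(PP\N), S/(S\N)}; S ∉ chart

NO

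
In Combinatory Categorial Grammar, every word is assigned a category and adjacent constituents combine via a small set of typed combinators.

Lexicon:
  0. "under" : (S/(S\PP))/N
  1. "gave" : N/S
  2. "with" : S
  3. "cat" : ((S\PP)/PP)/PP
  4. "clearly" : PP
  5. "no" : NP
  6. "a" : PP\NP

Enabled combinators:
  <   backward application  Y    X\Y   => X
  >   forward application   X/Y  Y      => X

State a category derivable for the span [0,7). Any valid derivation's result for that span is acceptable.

[0,7] S   >
  [0,3] S/(S\PP)   >
    [0,1] "under" : (S/(S\PP))/N
    [1,3] N   >
      [1,2] "gave" : N/S
      [2,3] "with" : S
  [3,7] S\PP   >
    [3,5] (S\PP)/PP   >
      [3,4] "cat" : ((S\PP)/PP)/PP
      [4,5] "clearly" : PP
    [5,7] PP   <
      [5,6] "no" : NP
      [6,7] "a" : PP\NP

S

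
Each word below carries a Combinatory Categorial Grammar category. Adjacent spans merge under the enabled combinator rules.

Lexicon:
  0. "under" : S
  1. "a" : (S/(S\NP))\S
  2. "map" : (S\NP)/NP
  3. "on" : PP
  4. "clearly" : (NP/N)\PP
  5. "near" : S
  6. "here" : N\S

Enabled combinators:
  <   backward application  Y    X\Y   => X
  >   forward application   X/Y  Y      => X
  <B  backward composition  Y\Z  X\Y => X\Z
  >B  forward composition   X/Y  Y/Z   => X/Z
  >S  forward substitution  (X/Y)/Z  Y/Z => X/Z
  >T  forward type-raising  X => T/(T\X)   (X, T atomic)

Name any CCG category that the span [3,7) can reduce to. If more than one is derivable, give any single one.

NP

[0,7] S   >
  [0,3] S/NP   >B
    [0,2] S/(S\NP)   <
      [0,1] "under" : S
      [1,2] "a" : (S/(S\NP))\S
    [2,3] "map" : (S\NP)/NP
  [3,7] NP   >
    [3,5] NP/N   <
      [3,4] "on" : PP
      [4,5] "clearly" : (NP/N)\PP
    [5,7] N   >
      [5,6] N/(N\S)   >T
        [5,6] "near" : S
      [6,7] "here" : N\S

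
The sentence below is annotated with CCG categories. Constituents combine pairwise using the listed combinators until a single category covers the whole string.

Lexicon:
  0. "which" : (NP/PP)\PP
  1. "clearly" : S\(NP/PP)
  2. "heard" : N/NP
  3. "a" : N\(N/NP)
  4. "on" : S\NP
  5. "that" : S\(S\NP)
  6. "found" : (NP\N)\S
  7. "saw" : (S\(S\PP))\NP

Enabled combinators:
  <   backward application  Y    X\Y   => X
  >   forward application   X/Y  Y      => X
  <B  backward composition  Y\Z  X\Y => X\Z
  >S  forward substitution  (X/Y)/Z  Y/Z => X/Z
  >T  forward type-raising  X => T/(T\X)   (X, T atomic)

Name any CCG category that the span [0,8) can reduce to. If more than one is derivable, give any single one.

[0,8] S   <
  [0,2] S\PP   <B
    [0,1] "which" : (NP/PP)\PP
    [1,2] "clearly" : S\(NP/PP)
  [2,8] S\(S\PP)   <
    [2,7] NP   <
      [2,4] N   <
        [2,3] "heard" : N/NP
        [3,4] "a" : N\(N/NP)
      [4,7] NP\N   <
        [4,6] S   <
          [4,5] "on" : S\NP
          [5,6] "that" : S\(S\NP)
        [6,7] "found" : (NP\N)\S
    [7,8] "saw" : (S\(S\PP))\NP

S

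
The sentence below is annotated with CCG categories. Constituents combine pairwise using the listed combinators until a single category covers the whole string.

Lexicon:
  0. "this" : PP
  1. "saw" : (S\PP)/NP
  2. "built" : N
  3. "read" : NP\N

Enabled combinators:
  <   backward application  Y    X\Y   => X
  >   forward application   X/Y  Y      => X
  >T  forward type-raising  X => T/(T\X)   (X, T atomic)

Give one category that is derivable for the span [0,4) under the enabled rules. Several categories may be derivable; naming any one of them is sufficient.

S

[0,4] S   <
  [0,1] "this" : PP
  [1,4] S\PP   >
    [1,2] "saw" : (S\PP)/NP
    [2,4] NP   <
      [2,3] "built" : N
      [3,4] "read" : NP\N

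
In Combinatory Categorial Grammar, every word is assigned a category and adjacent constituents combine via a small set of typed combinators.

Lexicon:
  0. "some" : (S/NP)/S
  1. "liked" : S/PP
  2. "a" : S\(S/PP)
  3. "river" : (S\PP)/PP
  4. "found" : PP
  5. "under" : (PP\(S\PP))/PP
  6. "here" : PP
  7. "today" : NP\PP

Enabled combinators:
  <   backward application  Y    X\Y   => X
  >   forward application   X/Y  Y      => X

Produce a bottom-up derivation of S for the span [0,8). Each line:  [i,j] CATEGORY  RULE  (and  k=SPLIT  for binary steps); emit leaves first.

[0,1] (S/NP)/S  lex  "some"
[1,2] S/PP  lex  "liked"
[2,3] S\(S/PP)  lex  "a"
[1,3] S  <  k=2
[0,3] S/NP  >  k=1
[3,4] (S\PP)/PP  lex  "river"
[4,5] PP  lex  "found"
[3,5] S\PP  >  k=4
[5,6] (PP\(S\PP))/PP  lex  "under"
[6,7] PP  lex  "here"
[5,7] PP\(S\PP)  >  k=6
[3,7] PP  <  k=5
[7,8] NP\PP  lex  "today"
[3,8] NP  <  k=7
[0,8] S  >  k=3

[0,8] S   >
  [0,3] S/NP   >
    [0,1] "some" : (S/NP)/S
    [1,3] S   <
      [1,2] "liked" : S/PP
      [2,3] "a" : S\(S/PP)
  [3,8] NP   <
    [3,7] PP   <
      [3,5] S\PP   >
        [3,4] "river" : (S\PP)/PP
        [4,5] "found" : PP
      [5,7] PP\(S\PP)   >
        [5,6] "under" : (PP\(S\PP))/PP
        [6,7] "here" : PP
    [7,8] "today" : NP\PP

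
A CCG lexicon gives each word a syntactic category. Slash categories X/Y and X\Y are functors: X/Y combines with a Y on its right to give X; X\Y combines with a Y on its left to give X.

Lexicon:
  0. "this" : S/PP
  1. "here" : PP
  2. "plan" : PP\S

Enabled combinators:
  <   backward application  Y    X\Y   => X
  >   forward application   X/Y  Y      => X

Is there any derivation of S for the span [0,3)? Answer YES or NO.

NO

S/PP PP PP\S
CKY chart[0,3] = {PP}; S ∉ chart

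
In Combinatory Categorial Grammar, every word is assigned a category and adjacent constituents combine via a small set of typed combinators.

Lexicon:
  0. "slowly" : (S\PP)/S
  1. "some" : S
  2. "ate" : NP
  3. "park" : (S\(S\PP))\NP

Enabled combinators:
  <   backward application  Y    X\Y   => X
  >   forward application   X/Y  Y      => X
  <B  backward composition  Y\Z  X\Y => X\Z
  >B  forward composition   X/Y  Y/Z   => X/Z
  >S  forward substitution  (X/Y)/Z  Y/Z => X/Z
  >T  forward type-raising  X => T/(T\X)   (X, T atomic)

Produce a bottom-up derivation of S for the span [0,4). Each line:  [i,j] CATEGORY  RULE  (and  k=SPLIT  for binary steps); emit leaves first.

[0,1] (S\PP)/S  lex  "slowly"
[1,2] S  lex  "some"
[0,2] S\PP  >  k=1
[2,3] NP  lex  "ate"
[3,4] (S\(S\PP))\NP  lex  "park"
[2,4] S\(S\PP)  <  k=3
[0,4] S  <  k=2

[0,4] S   <
  [0,2] S\PP   >
    [0,1] "slowly" : (S\PP)/S
    [1,2] "some" : S
  [2,4] S\(S\PP)   <
    [2,3] "ate" : NP
    [3,4] "park" : (S\(S\PP))\NP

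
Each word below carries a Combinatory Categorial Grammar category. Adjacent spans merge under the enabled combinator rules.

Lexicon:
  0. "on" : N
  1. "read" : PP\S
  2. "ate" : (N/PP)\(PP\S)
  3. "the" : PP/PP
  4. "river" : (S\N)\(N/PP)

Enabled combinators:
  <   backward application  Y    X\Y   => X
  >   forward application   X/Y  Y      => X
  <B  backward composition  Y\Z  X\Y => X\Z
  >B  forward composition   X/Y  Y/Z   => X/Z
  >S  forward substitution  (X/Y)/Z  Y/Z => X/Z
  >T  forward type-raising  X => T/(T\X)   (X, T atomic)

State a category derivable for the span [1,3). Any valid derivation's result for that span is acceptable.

N/PP

[0,5] S   >
  [0,1] S/(S\N)   >T
    [0,1] "on" : N
  [1,5] S\N   <
    [1,4] N/PP   >B
      [1,3] N/PP   <
        [1,2] "read" : PP\S
        [2,3] "ate" : (N/PP)\(PP\S)
      [3,4] "the" : PP/PP
    [4,5] "river" : (S\N)\(N/PP)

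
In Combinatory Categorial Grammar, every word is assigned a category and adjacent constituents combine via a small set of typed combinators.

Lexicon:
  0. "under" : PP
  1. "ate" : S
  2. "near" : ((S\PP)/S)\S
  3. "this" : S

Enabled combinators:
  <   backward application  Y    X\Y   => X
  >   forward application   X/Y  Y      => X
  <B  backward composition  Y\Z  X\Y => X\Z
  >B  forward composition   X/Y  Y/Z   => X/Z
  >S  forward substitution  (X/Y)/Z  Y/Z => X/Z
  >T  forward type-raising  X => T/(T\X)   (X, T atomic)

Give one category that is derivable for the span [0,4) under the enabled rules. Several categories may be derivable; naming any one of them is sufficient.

S

[0,4] S   >
  [0,1] S/(S\PP)   >T
    [0,1] "under" : PP
  [1,4] S\PP   >
    [1,3] (S\PP)/S   <
      [1,2] "ate" : S
      [2,3] "near" : ((S\PP)/S)\S
    [3,4] "this" : S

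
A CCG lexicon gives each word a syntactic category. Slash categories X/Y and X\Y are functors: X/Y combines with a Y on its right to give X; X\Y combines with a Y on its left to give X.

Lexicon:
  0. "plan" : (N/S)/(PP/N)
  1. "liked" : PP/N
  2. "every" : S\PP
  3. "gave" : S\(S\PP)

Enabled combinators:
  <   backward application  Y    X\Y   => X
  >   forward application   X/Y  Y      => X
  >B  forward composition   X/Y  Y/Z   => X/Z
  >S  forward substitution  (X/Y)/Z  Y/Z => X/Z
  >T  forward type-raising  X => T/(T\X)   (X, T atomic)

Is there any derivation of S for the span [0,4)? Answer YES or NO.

NO

(N/S)/(PP/N) PP/N S\PP S\(S\PP)
CKY chart[0,4] = {N, N/(N\N), N/(S\S), NP/(NP\N), PP/(PP\N), S/(S\N)}; S ∉ chart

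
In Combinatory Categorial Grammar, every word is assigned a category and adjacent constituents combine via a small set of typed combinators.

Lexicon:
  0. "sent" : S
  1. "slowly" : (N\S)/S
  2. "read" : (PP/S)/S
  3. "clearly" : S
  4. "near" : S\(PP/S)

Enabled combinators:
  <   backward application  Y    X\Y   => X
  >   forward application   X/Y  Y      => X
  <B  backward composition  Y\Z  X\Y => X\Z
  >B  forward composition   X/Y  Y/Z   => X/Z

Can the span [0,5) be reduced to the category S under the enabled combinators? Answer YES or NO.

S (N\S)/S (PP/S)/S S S\(PP/S)
CKY chart[0,5] = {N}; S ∉ chart

NO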